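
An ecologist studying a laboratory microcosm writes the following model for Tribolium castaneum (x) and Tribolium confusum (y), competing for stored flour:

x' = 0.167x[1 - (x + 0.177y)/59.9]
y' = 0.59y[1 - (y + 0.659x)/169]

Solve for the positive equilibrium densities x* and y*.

x* ≈ 33.9, y* ≈ 147

Setting both brackets to zero gives the nullclines x + 0.177y = 59.9 and 0.659x + y = 169.
Substituting y = 169 - 0.659x into the first: x(1 - 0.177·0.659) = 59.9 - 0.177·169.
So x* = 30/0.883 = 33.9, and then y* = 169 - 0.659·33.9 = 147.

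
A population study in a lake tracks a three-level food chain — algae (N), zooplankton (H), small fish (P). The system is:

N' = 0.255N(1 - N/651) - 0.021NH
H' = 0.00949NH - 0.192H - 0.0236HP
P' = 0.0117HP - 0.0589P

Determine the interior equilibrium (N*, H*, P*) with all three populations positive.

N* ≈ 381, H* ≈ 5.03, P* ≈ 145

From dP/dt = 0: 0.0117H* = 0.0589, so H* = 5.03.
From dN/dt = 0: 0.255(1 - N*/651) = 0.021·5.03, giving N* = 651·(1 - 0.415) = 381.
From dH/dt = 0: 0.00949·381 - 0.192 = 0.0236P*, so P* = 3.42/0.0236 = 145.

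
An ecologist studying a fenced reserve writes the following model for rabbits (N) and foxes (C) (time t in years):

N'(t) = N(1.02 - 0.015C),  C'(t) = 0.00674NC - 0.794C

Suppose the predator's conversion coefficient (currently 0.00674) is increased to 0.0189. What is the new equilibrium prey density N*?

At the interior fixed point, setting dC/dt = 0 with C > 0 fixes N* = (predator death rate)/(NC coefficient) — independent of the other coefficients.
With the change, N* = 0.794/0.0189 = 42; it falls from 118.

N* ≈ 42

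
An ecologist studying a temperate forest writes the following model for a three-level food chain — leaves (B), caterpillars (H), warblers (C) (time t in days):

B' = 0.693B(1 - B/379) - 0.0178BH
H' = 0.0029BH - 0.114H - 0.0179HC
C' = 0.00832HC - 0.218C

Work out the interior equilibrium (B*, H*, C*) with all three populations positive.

B* ≈ 124, H* ≈ 26.2, C* ≈ 13.7

From dC/dt = 0: 0.00832H* = 0.218, so H* = 26.2.
From dB/dt = 0: 0.693(1 - B*/379) = 0.0178·26.2, giving B* = 379·(1 - 0.673) = 124.
From dH/dt = 0: 0.0029·124 - 0.114 = 0.0179C*, so C* = 0.245/0.0179 = 13.7.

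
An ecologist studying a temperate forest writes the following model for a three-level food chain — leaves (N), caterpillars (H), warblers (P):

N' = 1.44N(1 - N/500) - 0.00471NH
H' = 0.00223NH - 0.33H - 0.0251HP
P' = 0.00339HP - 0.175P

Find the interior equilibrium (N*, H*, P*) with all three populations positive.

From dP/dt = 0: 0.00339H* = 0.175, so H* = 51.6.
From dN/dt = 0: 1.44(1 - N*/500) = 0.00471·51.6, giving N* = 500·(1 - 0.169) = 416.
From dH/dt = 0: 0.00223·416 - 0.33 = 0.0251P*, so P* = 0.597/0.0251 = 23.8.

N* ≈ 416, H* ≈ 51.6, P* ≈ 23.8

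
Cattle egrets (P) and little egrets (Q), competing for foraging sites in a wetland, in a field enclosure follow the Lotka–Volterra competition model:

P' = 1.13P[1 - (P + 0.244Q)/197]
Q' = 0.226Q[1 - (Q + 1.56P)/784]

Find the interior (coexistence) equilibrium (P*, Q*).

Setting both brackets to zero gives the nullclines P + 0.244Q = 197 and 1.56P + Q = 784.
Substituting Q = 784 - 1.56P into the first: P(1 - 0.244·1.56) = 197 - 0.244·784.
So P* = 5.7/0.619 = 9.21, and then Q* = 784 - 1.56·9.21 = 770.

P* ≈ 9.21, Q* ≈ 770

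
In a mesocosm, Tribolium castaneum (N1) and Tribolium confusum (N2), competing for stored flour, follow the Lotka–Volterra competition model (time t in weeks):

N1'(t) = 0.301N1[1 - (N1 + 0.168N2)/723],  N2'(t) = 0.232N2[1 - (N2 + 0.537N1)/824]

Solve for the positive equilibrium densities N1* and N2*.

N1* ≈ 643, N2* ≈ 479

Setting both brackets to zero gives the nullclines N1 + 0.168N2 = 723 and 0.537N1 + N2 = 824.
Substituting N2 = 824 - 0.537N1 into the first: N1(1 - 0.168·0.537) = 723 - 0.168·824.
So N1* = 585/0.91 = 643, and then N2* = 824 - 0.537·643 = 479.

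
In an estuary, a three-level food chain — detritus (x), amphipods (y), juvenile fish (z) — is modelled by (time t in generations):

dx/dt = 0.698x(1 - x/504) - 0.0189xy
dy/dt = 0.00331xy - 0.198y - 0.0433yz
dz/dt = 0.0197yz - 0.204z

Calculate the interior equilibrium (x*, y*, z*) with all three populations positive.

x* ≈ 363, y* ≈ 10.4, z* ≈ 23.2

From dz/dt = 0: 0.0197y* = 0.204, so y* = 10.4.
From dx/dt = 0: 0.698(1 - x*/504) = 0.0189·10.4, giving x* = 504·(1 - 0.28) = 363.
From dy/dt = 0: 0.00331·363 - 0.198 = 0.0433z*, so z* = 1/0.0433 = 23.2.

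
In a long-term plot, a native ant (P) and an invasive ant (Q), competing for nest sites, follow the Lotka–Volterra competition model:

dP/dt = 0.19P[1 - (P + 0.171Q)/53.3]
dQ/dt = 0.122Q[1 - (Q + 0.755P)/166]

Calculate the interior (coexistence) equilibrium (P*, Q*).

Setting both brackets to zero gives the nullclines P + 0.171Q = 53.3 and 0.755P + Q = 166.
Substituting Q = 166 - 0.755P into the first: P(1 - 0.171·0.755) = 53.3 - 0.171·166.
So P* = 24.9/0.871 = 28.6, and then Q* = 166 - 0.755·28.6 = 144.

P* ≈ 28.6, Q* ≈ 144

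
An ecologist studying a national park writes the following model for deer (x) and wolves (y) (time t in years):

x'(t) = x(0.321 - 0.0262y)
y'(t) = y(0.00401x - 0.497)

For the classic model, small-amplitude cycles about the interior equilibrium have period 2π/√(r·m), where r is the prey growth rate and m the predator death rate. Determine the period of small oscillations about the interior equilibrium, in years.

T ≈ 15.7 years

Here r = 0.321 and m = 0.497, so r·m = 0.16.
ω = √0.16 = 0.399 per year, hence T = 2π/ω ≈ 15.7 years.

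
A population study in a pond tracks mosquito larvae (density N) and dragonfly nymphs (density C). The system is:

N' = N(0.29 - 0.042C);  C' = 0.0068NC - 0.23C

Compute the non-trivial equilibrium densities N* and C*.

Set dC/dt = 0 with C > 0: 0.0068N - 0.23 = 0, so N* = 0.23/0.0068 = 33.8.
Set dN/dt = 0 with N > 0: 0.29 - 0.042C = 0, so C* = 0.29/0.042 = 6.9.

N* ≈ 33.8, C* ≈ 6.9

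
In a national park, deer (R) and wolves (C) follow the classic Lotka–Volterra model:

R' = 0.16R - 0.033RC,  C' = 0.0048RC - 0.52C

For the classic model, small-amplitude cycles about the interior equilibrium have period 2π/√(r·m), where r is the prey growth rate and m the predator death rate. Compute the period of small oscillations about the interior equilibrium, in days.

Here r = 0.16 and m = 0.52, so r·m = 0.0832.
ω = √0.0832 = 0.288 per day, hence T = 2π/ω ≈ 21.8 days.

T ≈ 21.8 days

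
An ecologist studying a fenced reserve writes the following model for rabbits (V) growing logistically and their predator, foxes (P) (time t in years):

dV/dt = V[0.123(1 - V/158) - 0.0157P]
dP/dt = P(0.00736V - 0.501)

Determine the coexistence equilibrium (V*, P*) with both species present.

V* ≈ 68.1, P* ≈ 4.46

From dP/dt = 0 with P > 0: 0.00736V* = 0.501, so V* = 68.1.
Substitute into dV/dt = 0: 0.123(1 - 68.1/158) = 0.0157P*.
The bracket is 0.569, giving P* = 0.07/0.0157 = 4.46.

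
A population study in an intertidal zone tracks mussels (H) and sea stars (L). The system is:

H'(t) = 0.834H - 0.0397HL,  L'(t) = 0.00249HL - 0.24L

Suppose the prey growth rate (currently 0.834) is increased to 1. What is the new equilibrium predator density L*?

L* ≈ 25.2

At the interior fixed point, setting dH/dt = 0 with H > 0 fixes L* = (prey growth rate)/(HL coefficient) — independent of the other coefficients.
With the change, L* = 1/0.0397 = 25.2; it rises from 21.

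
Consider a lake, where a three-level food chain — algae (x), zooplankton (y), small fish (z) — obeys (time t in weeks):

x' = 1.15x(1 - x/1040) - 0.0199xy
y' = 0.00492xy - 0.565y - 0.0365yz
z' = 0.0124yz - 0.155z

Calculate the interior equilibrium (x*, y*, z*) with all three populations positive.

x* ≈ 815, y* ≈ 12.5, z* ≈ 94.4

From dz/dt = 0: 0.0124y* = 0.155, so y* = 12.5.
From dx/dt = 0: 1.15(1 - x*/1040) = 0.0199·12.5, giving x* = 1040·(1 - 0.216) = 815.
From dy/dt = 0: 0.00492·815 - 0.565 = 0.0365z*, so z* = 3.45/0.0365 = 94.4.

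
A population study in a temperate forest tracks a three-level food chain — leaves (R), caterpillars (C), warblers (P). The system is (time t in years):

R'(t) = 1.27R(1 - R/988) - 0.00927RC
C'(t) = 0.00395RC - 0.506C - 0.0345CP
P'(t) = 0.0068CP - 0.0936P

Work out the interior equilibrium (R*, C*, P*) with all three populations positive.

R* ≈ 889, C* ≈ 13.8, P* ≈ 87.1

From dP/dt = 0: 0.0068C* = 0.0936, so C* = 13.8.
From dR/dt = 0: 1.27(1 - R*/988) = 0.00927·13.8, giving R* = 988·(1 - 0.1) = 889.
From dC/dt = 0: 0.00395·889 - 0.506 = 0.0345P*, so P* = 3/0.0345 = 87.1.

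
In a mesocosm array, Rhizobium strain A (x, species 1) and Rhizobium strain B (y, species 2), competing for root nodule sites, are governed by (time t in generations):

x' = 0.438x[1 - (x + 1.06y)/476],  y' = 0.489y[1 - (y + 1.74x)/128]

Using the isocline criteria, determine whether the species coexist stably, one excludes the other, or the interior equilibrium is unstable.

species 1 excludes species 2

Compare the nullcline intercepts: K1/α12 = 476/1.06 = 449 > K2 = 128; K2/α21 = 128/1.74 = 73.6 < K1 = 476.
Since the inequalities point opposite ways, species 1 can invade but species 2 cannot.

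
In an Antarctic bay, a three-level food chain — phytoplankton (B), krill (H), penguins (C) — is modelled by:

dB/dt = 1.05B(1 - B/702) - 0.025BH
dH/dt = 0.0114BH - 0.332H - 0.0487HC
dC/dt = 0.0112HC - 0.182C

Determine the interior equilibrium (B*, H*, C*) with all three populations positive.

From dC/dt = 0: 0.0112H* = 0.182, so H* = 16.2.
From dB/dt = 0: 1.05(1 - B*/702) = 0.025·16.2, giving B* = 702·(1 - 0.387) = 430.
From dH/dt = 0: 0.0114·430 - 0.332 = 0.0487C*, so C* = 4.57/0.0487 = 93.9.

B* ≈ 430, H* ≈ 16.2, C* ≈ 93.9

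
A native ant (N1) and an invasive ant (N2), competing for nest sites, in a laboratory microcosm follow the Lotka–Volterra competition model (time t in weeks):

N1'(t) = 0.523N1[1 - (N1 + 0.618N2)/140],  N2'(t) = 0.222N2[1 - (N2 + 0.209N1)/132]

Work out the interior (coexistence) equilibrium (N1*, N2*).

Setting both brackets to zero gives the nullclines N1 + 0.618N2 = 140 and 0.209N1 + N2 = 132.
Substituting N2 = 132 - 0.209N1 into the first: N1(1 - 0.618·0.209) = 140 - 0.618·132.
So N1* = 58.4/0.871 = 67.1, and then N2* = 132 - 0.209·67.1 = 118.

N1* ≈ 67.1, N2* ≈ 118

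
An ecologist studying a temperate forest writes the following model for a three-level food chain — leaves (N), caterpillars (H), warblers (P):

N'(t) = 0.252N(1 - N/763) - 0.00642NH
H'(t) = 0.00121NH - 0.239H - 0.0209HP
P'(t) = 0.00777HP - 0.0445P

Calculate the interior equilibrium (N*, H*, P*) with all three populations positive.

From dP/dt = 0: 0.00777H* = 0.0445, so H* = 5.73.
From dN/dt = 0: 0.252(1 - N*/763) = 0.00642·5.73, giving N* = 763·(1 - 0.146) = 652.
From dH/dt = 0: 0.00121·652 - 0.239 = 0.0209P*, so P* = 0.55/0.0209 = 26.3.

N* ≈ 652, H* ≈ 5.73, P* ≈ 26.3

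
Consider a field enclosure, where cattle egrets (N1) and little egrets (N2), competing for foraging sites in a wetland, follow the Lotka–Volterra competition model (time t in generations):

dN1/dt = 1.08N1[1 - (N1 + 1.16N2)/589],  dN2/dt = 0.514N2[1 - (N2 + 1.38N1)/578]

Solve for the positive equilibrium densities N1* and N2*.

Setting both brackets to zero gives the nullclines N1 + 1.16N2 = 589 and 1.38N1 + N2 = 578.
Substituting N2 = 578 - 1.38N1 into the first: N1(1 - 1.16·1.38) = 589 - 1.16·578.
So N1* = -81.5/-0.601 = 136, and then N2* = 578 - 1.38·136 = 391.

N1* ≈ 136, N2* ≈ 391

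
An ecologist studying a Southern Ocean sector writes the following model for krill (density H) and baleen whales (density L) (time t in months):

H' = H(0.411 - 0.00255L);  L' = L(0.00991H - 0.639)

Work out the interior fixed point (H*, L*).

H* ≈ 64.5, L* ≈ 161

Set dL/dt = 0 with L > 0: 0.00991H - 0.639 = 0, so H* = 0.639/0.00991 = 64.5.
Set dH/dt = 0 with H > 0: 0.411 - 0.00255L = 0, so L* = 0.411/0.00255 = 161.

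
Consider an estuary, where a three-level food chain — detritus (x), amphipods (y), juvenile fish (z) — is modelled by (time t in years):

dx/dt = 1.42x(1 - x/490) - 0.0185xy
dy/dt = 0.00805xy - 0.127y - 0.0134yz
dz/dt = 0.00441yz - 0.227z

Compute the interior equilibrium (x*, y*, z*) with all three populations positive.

From dz/dt = 0: 0.00441y* = 0.227, so y* = 51.5.
From dx/dt = 0: 1.42(1 - x*/490) = 0.0185·51.5, giving x* = 490·(1 - 0.671) = 161.
From dy/dt = 0: 0.00805·161 - 0.127 = 0.0134z*, so z* = 1.17/0.0134 = 87.5.

x* ≈ 161, y* ≈ 51.5, z* ≈ 87.5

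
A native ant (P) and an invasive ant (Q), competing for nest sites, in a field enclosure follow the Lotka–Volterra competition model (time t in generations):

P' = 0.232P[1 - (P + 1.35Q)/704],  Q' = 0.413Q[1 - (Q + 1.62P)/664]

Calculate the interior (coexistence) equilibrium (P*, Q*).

P* ≈ 162, Q* ≈ 401

Setting both brackets to zero gives the nullclines P + 1.35Q = 704 and 1.62P + Q = 664.
Substituting Q = 664 - 1.62P into the first: P(1 - 1.35·1.62) = 704 - 1.35·664.
So P* = -192/-1.19 = 162, and then Q* = 664 - 1.62·162 = 401.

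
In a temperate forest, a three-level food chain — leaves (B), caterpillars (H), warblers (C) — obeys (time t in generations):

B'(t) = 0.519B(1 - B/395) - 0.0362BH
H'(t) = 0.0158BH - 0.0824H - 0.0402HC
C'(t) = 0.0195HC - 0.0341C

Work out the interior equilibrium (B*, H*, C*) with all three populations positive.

B* ≈ 347, H* ≈ 1.75, C* ≈ 134

From dC/dt = 0: 0.0195H* = 0.0341, so H* = 1.75.
From dB/dt = 0: 0.519(1 - B*/395) = 0.0362·1.75, giving B* = 395·(1 - 0.122) = 347.
From dH/dt = 0: 0.0158·347 - 0.0824 = 0.0402C*, so C* = 5.4/0.0402 = 134.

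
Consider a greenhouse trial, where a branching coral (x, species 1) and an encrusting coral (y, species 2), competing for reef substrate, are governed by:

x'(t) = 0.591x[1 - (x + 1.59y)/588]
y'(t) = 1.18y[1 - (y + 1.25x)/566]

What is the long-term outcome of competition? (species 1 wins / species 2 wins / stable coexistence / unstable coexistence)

unstable coexistence (outcome depends on initial conditions)

Compare the nullcline intercepts: K1/α12 = 588/1.59 = 370 < K2 = 566; K2/α21 = 566/1.25 = 453 < K1 = 588.
Since both are reversed, neither can invade when rare; the interior point is a saddle.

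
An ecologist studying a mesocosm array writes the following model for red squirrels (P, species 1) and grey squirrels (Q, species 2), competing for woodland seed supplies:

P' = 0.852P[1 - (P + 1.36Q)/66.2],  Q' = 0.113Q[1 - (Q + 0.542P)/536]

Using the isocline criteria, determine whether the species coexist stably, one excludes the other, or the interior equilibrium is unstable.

species 2 excludes species 1

Compare the nullcline intercepts: K1/α12 = 66.2/1.36 = 48.7 < K2 = 536; K2/α21 = 536/0.542 = 989 > K1 = 66.2.
Since the inequalities point opposite ways, species 2 can invade but species 1 cannot.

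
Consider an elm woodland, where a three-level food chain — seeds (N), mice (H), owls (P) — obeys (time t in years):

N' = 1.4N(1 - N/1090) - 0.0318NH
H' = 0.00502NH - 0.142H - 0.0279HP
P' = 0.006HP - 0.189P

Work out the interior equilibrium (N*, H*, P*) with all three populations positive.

From dP/dt = 0: 0.006H* = 0.189, so H* = 31.5.
From dN/dt = 0: 1.4(1 - N*/1090) = 0.0318·31.5, giving N* = 1090·(1 - 0.716) = 310.
From dH/dt = 0: 0.00502·310 - 0.142 = 0.0279P*, so P* = 1.41/0.0279 = 50.7.

N* ≈ 310, H* ≈ 31.5, P* ≈ 50.7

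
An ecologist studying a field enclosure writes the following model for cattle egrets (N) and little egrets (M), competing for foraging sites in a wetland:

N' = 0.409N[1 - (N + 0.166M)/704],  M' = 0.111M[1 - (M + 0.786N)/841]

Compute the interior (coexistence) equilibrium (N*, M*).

N* ≈ 649, M* ≈ 331

Setting both brackets to zero gives the nullclines N + 0.166M = 704 and 0.786N + M = 841.
Substituting M = 841 - 0.786N into the first: N(1 - 0.166·0.786) = 704 - 0.166·841.
So N* = 564/0.87 = 649, and then M* = 841 - 0.786·649 = 331.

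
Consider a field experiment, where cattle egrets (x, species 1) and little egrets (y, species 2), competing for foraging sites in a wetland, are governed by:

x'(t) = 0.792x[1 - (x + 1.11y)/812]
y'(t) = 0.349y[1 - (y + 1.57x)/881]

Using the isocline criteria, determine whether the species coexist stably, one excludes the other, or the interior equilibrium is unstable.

Compare the nullcline intercepts: K1/α12 = 812/1.11 = 732 < K2 = 881; K2/α21 = 881/1.57 = 561 < K1 = 812.
Since both are reversed, neither can invade when rare; the interior point is a saddle.

unstable coexistence (outcome depends on initial conditions)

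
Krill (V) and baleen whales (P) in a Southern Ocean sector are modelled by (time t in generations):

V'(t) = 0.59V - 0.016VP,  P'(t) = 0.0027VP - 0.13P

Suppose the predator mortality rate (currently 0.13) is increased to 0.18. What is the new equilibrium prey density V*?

At the interior fixed point, setting dP/dt = 0 with P > 0 fixes V* = (predator death rate)/(VP coefficient) — independent of the other coefficients.
With the change, V* = 0.18/0.0027 = 66.7; it rises from 48.1.

V* ≈ 66.7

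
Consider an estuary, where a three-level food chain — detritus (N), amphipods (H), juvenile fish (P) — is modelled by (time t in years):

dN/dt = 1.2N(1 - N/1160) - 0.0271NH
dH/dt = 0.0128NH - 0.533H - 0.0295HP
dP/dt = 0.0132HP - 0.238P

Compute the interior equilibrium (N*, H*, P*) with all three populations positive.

N* ≈ 688, H* ≈ 18, P* ≈ 280

From dP/dt = 0: 0.0132H* = 0.238, so H* = 18.
From dN/dt = 0: 1.2(1 - N*/1160) = 0.0271·18, giving N* = 1160·(1 - 0.407) = 688.
From dH/dt = 0: 0.0128·688 - 0.533 = 0.0295P*, so P* = 8.27/0.0295 = 280.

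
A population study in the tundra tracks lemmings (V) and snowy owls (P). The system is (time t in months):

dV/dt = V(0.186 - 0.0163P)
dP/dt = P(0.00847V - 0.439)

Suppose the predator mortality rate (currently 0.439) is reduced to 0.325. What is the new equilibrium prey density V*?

At the interior fixed point, setting dP/dt = 0 with P > 0 fixes V* = (predator death rate)/(VP coefficient) — independent of the other coefficients.
With the change, V* = 0.325/0.00847 = 38.4; it falls from 51.8.

V* ≈ 38.4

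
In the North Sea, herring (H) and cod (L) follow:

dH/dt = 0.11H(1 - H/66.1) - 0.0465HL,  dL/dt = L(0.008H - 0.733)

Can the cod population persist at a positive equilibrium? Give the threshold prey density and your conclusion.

Threshold H = 91.6; K < 91.6, so no, the predator goes extinct.

The predator equation gives dL/dt > 0 only when H > 0.733/0.008 = 91.6.
Without the predator, H → K = 66.1. Since 66.1 < 91.6, the predator cannot invade.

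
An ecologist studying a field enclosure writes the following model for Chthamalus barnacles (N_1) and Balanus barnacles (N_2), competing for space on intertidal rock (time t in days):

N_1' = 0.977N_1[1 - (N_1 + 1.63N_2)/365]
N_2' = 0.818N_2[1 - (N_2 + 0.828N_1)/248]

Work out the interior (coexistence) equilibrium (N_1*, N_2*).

N_1* ≈ 112, N_2* ≈ 155

Setting both brackets to zero gives the nullclines N_1 + 1.63N_2 = 365 and 0.828N_1 + N_2 = 248.
Substituting N_2 = 248 - 0.828N_1 into the first: N_1(1 - 1.63·0.828) = 365 - 1.63·248.
So N_1* = -39.2/-0.35 = 112, and then N_2* = 248 - 0.828·112 = 155.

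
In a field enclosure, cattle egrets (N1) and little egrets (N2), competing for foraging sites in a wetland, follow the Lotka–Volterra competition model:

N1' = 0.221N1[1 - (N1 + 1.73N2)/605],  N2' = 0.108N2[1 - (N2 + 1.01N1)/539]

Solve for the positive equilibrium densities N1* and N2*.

Setting both brackets to zero gives the nullclines N1 + 1.73N2 = 605 and 1.01N1 + N2 = 539.
Substituting N2 = 539 - 1.01N1 into the first: N1(1 - 1.73·1.01) = 605 - 1.73·539.
So N1* = -327/-0.747 = 438, and then N2* = 539 - 1.01·438 = 96.4.

N1* ≈ 438, N2* ≈ 96.4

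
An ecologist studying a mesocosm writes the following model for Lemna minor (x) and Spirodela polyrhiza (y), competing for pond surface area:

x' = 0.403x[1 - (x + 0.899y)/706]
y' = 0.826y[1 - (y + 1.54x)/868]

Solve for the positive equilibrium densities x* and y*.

x* ≈ 193, y* ≈ 570

Setting both brackets to zero gives the nullclines x + 0.899y = 706 and 1.54x + y = 868.
Substituting y = 868 - 1.54x into the first: x(1 - 0.899·1.54) = 706 - 0.899·868.
So x* = -74.3/-0.384 = 193, and then y* = 868 - 1.54·193 = 570.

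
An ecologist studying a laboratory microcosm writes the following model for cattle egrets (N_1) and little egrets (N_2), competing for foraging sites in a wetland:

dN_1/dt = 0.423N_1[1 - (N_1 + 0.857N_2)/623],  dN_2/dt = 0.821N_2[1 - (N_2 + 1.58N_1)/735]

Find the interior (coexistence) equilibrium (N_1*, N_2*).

N_1* ≈ 19.5, N_2* ≈ 704

Setting both brackets to zero gives the nullclines N_1 + 0.857N_2 = 623 and 1.58N_1 + N_2 = 735.
Substituting N_2 = 735 - 1.58N_1 into the first: N_1(1 - 0.857·1.58) = 623 - 0.857·735.
So N_1* = -6.89/-0.354 = 19.5, and then N_2* = 735 - 1.58·19.5 = 704.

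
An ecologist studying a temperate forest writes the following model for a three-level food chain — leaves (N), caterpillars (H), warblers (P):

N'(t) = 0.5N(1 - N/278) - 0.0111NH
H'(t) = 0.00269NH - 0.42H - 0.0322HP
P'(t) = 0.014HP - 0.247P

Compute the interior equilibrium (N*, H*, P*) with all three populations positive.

From dP/dt = 0: 0.014H* = 0.247, so H* = 17.6.
From dN/dt = 0: 0.5(1 - N*/278) = 0.0111·17.6, giving N* = 278·(1 - 0.392) = 169.
From dH/dt = 0: 0.00269·169 - 0.42 = 0.0322P*, so P* = 0.0349/0.0322 = 1.08.

N* ≈ 169, H* ≈ 17.6, P* ≈ 1.08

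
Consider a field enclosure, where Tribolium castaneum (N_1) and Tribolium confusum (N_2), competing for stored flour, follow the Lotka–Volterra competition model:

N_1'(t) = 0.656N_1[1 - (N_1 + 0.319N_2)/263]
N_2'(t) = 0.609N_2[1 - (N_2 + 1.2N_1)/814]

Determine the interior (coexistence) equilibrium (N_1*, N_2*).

N_1* ≈ 5.4, N_2* ≈ 808

Setting both brackets to zero gives the nullclines N_1 + 0.319N_2 = 263 and 1.2N_1 + N_2 = 814.
Substituting N_2 = 814 - 1.2N_1 into the first: N_1(1 - 0.319·1.2) = 263 - 0.319·814.
So N_1* = 3.33/0.617 = 5.4, and then N_2* = 814 - 1.2·5.4 = 808.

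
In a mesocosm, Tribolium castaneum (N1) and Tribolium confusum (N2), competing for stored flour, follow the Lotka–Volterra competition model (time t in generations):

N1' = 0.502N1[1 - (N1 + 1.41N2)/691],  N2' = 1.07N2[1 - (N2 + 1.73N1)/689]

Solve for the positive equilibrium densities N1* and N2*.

Setting both brackets to zero gives the nullclines N1 + 1.41N2 = 691 and 1.73N1 + N2 = 689.
Substituting N2 = 689 - 1.73N1 into the first: N1(1 - 1.41·1.73) = 691 - 1.41·689.
So N1* = -280/-1.44 = 195, and then N2* = 689 - 1.73·195 = 352.

N1* ≈ 195, N2* ≈ 352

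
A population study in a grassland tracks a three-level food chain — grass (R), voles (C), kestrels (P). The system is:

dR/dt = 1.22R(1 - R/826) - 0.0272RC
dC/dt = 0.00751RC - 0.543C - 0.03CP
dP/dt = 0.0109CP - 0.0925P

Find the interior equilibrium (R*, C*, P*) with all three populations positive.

From dP/dt = 0: 0.0109C* = 0.0925, so C* = 8.49.
From dR/dt = 0: 1.22(1 - R*/826) = 0.0272·8.49, giving R* = 826·(1 - 0.189) = 670.
From dC/dt = 0: 0.00751·670 - 0.543 = 0.03P*, so P* = 4.49/0.03 = 150.

R* ≈ 670, C* ≈ 8.49, P* ≈ 150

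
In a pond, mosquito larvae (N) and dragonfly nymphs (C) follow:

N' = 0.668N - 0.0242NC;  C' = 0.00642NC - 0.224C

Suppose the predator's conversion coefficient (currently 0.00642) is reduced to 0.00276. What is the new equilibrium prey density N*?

N* ≈ 81.2

At the interior fixed point, setting dC/dt = 0 with C > 0 fixes N* = (predator death rate)/(NC coefficient) — independent of the other coefficients.
With the change, N* = 0.224/0.00276 = 81.2; it rises from 34.9.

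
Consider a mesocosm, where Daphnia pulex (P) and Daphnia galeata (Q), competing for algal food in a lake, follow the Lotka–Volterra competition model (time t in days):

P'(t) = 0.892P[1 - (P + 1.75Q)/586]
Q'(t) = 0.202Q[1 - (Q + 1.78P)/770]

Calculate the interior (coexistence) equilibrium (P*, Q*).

Setting both brackets to zero gives the nullclines P + 1.75Q = 586 and 1.78P + Q = 770.
Substituting Q = 770 - 1.78P into the first: P(1 - 1.75·1.78) = 586 - 1.75·770.
So P* = -762/-2.12 = 360, and then Q* = 770 - 1.78·360 = 129.

P* ≈ 360, Q* ≈ 129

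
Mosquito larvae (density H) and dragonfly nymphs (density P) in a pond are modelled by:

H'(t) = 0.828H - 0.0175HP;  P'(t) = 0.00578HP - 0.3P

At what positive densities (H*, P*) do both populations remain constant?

H* ≈ 51.9, P* ≈ 47.3

Set dP/dt = 0 with P > 0: 0.00578H - 0.3 = 0, so H* = 0.3/0.00578 = 51.9.
Set dH/dt = 0 with H > 0: 0.828 - 0.0175P = 0, so P* = 0.828/0.0175 = 47.3.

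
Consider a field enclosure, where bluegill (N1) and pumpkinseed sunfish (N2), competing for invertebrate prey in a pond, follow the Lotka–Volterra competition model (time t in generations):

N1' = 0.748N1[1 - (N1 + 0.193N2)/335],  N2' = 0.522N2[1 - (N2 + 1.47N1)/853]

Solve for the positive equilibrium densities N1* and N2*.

Setting both brackets to zero gives the nullclines N1 + 0.193N2 = 335 and 1.47N1 + N2 = 853.
Substituting N2 = 853 - 1.47N1 into the first: N1(1 - 0.193·1.47) = 335 - 0.193·853.
So N1* = 170/0.716 = 238, and then N2* = 853 - 1.47·238 = 503.

N1* ≈ 238, N2* ≈ 503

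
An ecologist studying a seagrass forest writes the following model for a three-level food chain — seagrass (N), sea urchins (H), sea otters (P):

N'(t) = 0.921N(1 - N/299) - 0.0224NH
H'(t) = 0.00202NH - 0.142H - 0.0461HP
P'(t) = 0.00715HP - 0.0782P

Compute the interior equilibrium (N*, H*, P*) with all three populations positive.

N* ≈ 219, H* ≈ 10.9, P* ≈ 6.54

From dP/dt = 0: 0.00715H* = 0.0782, so H* = 10.9.
From dN/dt = 0: 0.921(1 - N*/299) = 0.0224·10.9, giving N* = 299·(1 - 0.266) = 219.
From dH/dt = 0: 0.00202·219 - 0.142 = 0.0461P*, so P* = 0.301/0.0461 = 6.54.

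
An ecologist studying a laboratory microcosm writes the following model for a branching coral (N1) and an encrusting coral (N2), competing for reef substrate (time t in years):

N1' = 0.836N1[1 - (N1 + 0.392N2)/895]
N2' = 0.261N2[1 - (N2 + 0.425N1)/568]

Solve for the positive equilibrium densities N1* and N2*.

Setting both brackets to zero gives the nullclines N1 + 0.392N2 = 895 and 0.425N1 + N2 = 568.
Substituting N2 = 568 - 0.425N1 into the first: N1(1 - 0.392·0.425) = 895 - 0.392·568.
So N1* = 672/0.833 = 807, and then N2* = 568 - 0.425·807 = 225.

N1* ≈ 807, N2* ≈ 225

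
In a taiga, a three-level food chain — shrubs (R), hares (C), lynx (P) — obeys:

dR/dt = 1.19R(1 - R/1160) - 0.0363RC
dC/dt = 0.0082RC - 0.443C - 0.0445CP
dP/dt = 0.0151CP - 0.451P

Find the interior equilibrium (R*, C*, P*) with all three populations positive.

R* ≈ 103, C* ≈ 29.9, P* ≈ 9.05

From dP/dt = 0: 0.0151C* = 0.451, so C* = 29.9.
From dR/dt = 0: 1.19(1 - R*/1160) = 0.0363·29.9, giving R* = 1160·(1 - 0.911) = 103.
From dC/dt = 0: 0.0082·103 - 0.443 = 0.0445P*, so P* = 0.403/0.0445 = 9.05.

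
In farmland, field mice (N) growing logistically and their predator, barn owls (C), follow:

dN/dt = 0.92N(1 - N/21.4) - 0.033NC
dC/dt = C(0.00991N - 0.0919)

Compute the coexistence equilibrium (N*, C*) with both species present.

N* ≈ 9.27, C* ≈ 15.8

From dC/dt = 0 with C > 0: 0.00991N* = 0.0919, so N* = 9.27.
Substitute into dN/dt = 0: 0.92(1 - 9.27/21.4) = 0.033C*.
The bracket is 0.567, giving C* = 0.521/0.033 = 15.8.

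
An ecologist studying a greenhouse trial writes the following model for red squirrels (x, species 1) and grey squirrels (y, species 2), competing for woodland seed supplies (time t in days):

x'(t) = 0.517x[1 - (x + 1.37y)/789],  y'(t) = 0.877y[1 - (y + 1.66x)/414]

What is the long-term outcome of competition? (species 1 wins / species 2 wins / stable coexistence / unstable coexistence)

Compare the nullcline intercepts: K1/α12 = 789/1.37 = 576 > K2 = 414; K2/α21 = 414/1.66 = 249 < K1 = 789.
Since the inequalities point opposite ways, species 1 can invade but species 2 cannot.

species 1 excludes species 2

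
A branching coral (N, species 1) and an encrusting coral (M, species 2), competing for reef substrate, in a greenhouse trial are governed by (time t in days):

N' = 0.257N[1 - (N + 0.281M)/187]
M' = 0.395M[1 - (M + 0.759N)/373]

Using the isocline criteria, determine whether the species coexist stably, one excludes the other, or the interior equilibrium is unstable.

stable coexistence

Compare the nullcline intercepts: K1/α12 = 187/0.281 = 665 > K2 = 373; K2/α21 = 373/0.759 = 491 > K1 = 187.
Since both inequalities hold, each species can invade when rare, so the interior equilibrium is stable.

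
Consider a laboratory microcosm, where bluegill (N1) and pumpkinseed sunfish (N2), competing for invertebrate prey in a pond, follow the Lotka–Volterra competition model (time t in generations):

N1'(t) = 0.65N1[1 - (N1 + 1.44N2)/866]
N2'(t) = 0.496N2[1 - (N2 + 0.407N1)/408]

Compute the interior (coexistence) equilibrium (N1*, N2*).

N1* ≈ 673, N2* ≈ 134

Setting both brackets to zero gives the nullclines N1 + 1.44N2 = 866 and 0.407N1 + N2 = 408.
Substituting N2 = 408 - 0.407N1 into the first: N1(1 - 1.44·0.407) = 866 - 1.44·408.
So N1* = 278/0.414 = 673, and then N2* = 408 - 0.407·673 = 134.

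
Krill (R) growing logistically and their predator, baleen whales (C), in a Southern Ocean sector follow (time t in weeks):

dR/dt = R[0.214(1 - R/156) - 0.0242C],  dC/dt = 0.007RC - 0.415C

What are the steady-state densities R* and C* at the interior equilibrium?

From dC/dt = 0 with C > 0: 0.007R* = 0.415, so R* = 59.3.
Substitute into dR/dt = 0: 0.214(1 - 59.3/156) = 0.0242C*.
The bracket is 0.62, giving C* = 0.133/0.0242 = 5.48.

R* ≈ 59.3, C* ≈ 5.48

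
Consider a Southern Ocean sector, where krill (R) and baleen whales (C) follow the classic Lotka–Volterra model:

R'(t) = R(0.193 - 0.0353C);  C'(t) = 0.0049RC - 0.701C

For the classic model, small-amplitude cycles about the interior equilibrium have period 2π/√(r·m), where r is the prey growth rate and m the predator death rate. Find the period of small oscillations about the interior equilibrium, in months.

T ≈ 17.1 months

Here r = 0.193 and m = 0.701, so r·m = 0.135.
ω = √0.135 = 0.368 per month, hence T = 2π/ω ≈ 17.1 months.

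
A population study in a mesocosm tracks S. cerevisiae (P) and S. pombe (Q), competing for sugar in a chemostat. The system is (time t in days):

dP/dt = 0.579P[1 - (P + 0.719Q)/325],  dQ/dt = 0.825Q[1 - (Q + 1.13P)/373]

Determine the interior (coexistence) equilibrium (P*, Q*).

Setting both brackets to zero gives the nullclines P + 0.719Q = 325 and 1.13P + Q = 373.
Substituting Q = 373 - 1.13P into the first: P(1 - 0.719·1.13) = 325 - 0.719·373.
So P* = 56.8/0.188 = 303, and then Q* = 373 - 1.13·303 = 30.7.

P* ≈ 303, Q* ≈ 30.7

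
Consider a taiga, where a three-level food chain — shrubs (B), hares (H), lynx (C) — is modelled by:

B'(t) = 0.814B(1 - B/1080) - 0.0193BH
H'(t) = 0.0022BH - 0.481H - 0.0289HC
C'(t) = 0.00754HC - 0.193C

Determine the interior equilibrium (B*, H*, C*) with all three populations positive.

From dC/dt = 0: 0.00754H* = 0.193, so H* = 25.6.
From dB/dt = 0: 0.814(1 - B*/1080) = 0.0193·25.6, giving B* = 1080·(1 - 0.607) = 425.
From dH/dt = 0: 0.0022·425 - 0.481 = 0.0289C*, so C* = 0.453/0.0289 = 15.7.

B* ≈ 425, H* ≈ 25.6, C* ≈ 15.7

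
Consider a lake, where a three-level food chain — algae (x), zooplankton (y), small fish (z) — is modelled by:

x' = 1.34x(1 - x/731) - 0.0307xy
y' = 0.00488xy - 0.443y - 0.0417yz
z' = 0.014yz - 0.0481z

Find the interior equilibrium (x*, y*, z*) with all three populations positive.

x* ≈ 673, y* ≈ 3.44, z* ≈ 68.2

From dz/dt = 0: 0.014y* = 0.0481, so y* = 3.44.
From dx/dt = 0: 1.34(1 - x*/731) = 0.0307·3.44, giving x* = 731·(1 - 0.0787) = 673.
From dy/dt = 0: 0.00488·673 - 0.443 = 0.0417z*, so z* = 2.84/0.0417 = 68.2.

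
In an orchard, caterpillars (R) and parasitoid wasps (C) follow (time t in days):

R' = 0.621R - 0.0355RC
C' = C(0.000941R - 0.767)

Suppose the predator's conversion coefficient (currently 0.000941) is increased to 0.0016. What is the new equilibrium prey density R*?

At the interior fixed point, setting dC/dt = 0 with C > 0 fixes R* = (predator death rate)/(RC coefficient) — independent of the other coefficients.
With the change, R* = 0.767/0.0016 = 479; it falls from 815.

R* ≈ 479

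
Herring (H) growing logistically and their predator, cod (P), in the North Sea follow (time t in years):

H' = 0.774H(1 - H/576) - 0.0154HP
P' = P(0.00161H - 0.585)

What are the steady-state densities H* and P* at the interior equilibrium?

H* ≈ 363, P* ≈ 18.6

From dP/dt = 0 with P > 0: 0.00161H* = 0.585, so H* = 363.
Substitute into dH/dt = 0: 0.774(1 - 363/576) = 0.0154P*.
The bracket is 0.369, giving P* = 0.286/0.0154 = 18.6.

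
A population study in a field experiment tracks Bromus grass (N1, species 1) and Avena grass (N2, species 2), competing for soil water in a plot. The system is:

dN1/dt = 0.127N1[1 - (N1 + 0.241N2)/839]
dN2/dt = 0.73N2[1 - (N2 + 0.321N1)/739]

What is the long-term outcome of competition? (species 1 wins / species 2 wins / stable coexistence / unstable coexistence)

Compare the nullcline intercepts: K1/α12 = 839/0.241 = 3480 > K2 = 739; K2/α21 = 739/0.321 = 2300 > K1 = 839.
Since both inequalities hold, each species can invade when rare, so the interior equilibrium is stable.

stable coexistence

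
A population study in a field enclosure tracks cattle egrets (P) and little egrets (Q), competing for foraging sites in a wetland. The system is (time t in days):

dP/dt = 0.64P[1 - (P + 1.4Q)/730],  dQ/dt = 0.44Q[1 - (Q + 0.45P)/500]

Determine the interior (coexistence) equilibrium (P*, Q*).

Setting both brackets to zero gives the nullclines P + 1.4Q = 730 and 0.45P + Q = 500.
Substituting Q = 500 - 0.45P into the first: P(1 - 1.4·0.45) = 730 - 1.4·500.
So P* = 30/0.37 = 81.1, and then Q* = 500 - 0.45·81.1 = 464.

P* ≈ 81.1, Q* ≈ 464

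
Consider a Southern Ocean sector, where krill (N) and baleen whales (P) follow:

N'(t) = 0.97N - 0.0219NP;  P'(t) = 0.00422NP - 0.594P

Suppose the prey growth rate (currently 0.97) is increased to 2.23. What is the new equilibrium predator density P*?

At the interior fixed point, setting dN/dt = 0 with N > 0 fixes P* = (prey growth rate)/(NP coefficient) — independent of the other coefficients.
With the change, P* = 2.23/0.0219 = 102; it rises from 44.3.

P* ≈ 102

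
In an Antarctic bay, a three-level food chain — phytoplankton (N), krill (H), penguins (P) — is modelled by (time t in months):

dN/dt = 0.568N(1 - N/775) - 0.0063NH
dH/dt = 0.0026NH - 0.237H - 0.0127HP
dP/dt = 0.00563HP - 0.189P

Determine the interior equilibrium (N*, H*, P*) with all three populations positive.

N* ≈ 486, H* ≈ 33.6, P* ≈ 80.9

From dP/dt = 0: 0.00563H* = 0.189, so H* = 33.6.
From dN/dt = 0: 0.568(1 - N*/775) = 0.0063·33.6, giving N* = 775·(1 - 0.372) = 486.
From dH/dt = 0: 0.0026·486 - 0.237 = 0.0127P*, so P* = 1.03/0.0127 = 80.9.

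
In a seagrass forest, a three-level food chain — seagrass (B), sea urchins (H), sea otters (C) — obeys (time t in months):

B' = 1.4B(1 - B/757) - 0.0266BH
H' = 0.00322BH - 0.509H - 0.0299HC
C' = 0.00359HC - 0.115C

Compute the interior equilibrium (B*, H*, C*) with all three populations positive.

B* ≈ 296, H* ≈ 32, C* ≈ 14.9

From dC/dt = 0: 0.00359H* = 0.115, so H* = 32.
From dB/dt = 0: 1.4(1 - B*/757) = 0.0266·32, giving B* = 757·(1 - 0.609) = 296.
From dH/dt = 0: 0.00322·296 - 0.509 = 0.0299C*, so C* = 0.445/0.0299 = 14.9.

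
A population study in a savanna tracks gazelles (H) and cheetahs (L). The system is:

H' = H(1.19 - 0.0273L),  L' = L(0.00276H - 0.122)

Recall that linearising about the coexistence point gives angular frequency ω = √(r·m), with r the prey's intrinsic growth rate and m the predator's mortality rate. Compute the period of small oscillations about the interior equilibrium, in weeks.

Here r = 1.19 and m = 0.122, so r·m = 0.145.
ω = √0.145 = 0.381 per week, hence T = 2π/ω ≈ 16.5 weeks.

T ≈ 16.5 weeks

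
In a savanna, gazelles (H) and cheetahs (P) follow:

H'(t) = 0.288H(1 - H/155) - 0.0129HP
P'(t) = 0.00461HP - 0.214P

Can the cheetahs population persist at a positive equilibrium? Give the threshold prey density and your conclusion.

Threshold H = 46.4; K > 46.4, so yes, the predator persists.

The predator equation gives dP/dt > 0 only when H > 0.214/0.00461 = 46.4.
Without the predator, H → K = 155. Since 155 > 46.4, the predator can invade and persist.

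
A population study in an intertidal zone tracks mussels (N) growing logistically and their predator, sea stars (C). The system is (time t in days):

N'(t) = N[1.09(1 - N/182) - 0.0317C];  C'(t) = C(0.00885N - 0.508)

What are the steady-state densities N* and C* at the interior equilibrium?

N* ≈ 57.4, C* ≈ 23.5

From dC/dt = 0 with C > 0: 0.00885N* = 0.508, so N* = 57.4.
Substitute into dN/dt = 0: 1.09(1 - 57.4/182) = 0.0317C*.
The bracket is 0.685, giving C* = 0.746/0.0317 = 23.5.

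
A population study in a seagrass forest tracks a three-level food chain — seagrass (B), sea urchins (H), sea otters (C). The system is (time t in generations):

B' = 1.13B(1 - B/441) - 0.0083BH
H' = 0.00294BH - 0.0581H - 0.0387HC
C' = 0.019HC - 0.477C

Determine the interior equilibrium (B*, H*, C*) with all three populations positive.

B* ≈ 360, H* ≈ 25.1, C* ≈ 25.8

From dC/dt = 0: 0.019H* = 0.477, so H* = 25.1.
From dB/dt = 0: 1.13(1 - B*/441) = 0.0083·25.1, giving B* = 441·(1 - 0.184) = 360.
From dH/dt = 0: 0.00294·360 - 0.0581 = 0.0387C*, so C* = 0.999/0.0387 = 25.8.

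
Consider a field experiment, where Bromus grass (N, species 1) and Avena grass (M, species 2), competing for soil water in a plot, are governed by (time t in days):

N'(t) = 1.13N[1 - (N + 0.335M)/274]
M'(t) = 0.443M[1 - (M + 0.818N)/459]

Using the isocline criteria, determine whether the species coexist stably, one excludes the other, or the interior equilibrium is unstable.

stable coexistence

Compare the nullcline intercepts: K1/α12 = 274/0.335 = 818 > K2 = 459; K2/α21 = 459/0.818 = 561 > K1 = 274.
Since both inequalities hold, each species can invade when rare, so the interior equilibrium is stable.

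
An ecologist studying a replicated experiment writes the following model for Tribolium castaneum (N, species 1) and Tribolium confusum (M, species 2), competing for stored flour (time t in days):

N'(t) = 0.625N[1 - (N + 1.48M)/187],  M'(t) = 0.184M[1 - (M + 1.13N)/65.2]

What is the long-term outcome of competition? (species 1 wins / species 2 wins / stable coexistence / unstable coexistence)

species 1 excludes species 2

Compare the nullcline intercepts: K1/α12 = 187/1.48 = 126 > K2 = 65.2; K2/α21 = 65.2/1.13 = 57.7 < K1 = 187.
Since the inequalities point opposite ways, species 1 can invade but species 2 cannot.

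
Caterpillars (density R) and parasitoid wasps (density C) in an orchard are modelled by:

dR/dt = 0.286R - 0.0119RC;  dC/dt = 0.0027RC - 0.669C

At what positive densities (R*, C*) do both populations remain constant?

R* ≈ 248, C* ≈ 24

Set dC/dt = 0 with C > 0: 0.0027R - 0.669 = 0, so R* = 0.669/0.0027 = 248.
Set dR/dt = 0 with R > 0: 0.286 - 0.0119C = 0, so C* = 0.286/0.0119 = 24.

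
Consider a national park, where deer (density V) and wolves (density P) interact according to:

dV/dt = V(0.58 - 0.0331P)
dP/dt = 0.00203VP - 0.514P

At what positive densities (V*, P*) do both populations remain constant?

Set dP/dt = 0 with P > 0: 0.00203V - 0.514 = 0, so V* = 0.514/0.00203 = 253.
Set dV/dt = 0 with V > 0: 0.58 - 0.0331P = 0, so P* = 0.58/0.0331 = 17.5.

V* ≈ 253, P* ≈ 17.5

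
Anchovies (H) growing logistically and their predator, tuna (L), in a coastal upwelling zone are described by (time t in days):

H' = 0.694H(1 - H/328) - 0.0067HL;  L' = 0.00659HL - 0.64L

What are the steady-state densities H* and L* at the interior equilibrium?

From dL/dt = 0 with L > 0: 0.00659H* = 0.64, so H* = 97.1.
Substitute into dH/dt = 0: 0.694(1 - 97.1/328) = 0.0067L*.
The bracket is 0.704, giving L* = 0.489/0.0067 = 72.9.

H* ≈ 97.1, L* ≈ 72.9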